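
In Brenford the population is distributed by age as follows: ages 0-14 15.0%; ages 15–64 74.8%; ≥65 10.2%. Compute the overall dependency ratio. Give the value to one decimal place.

Total dependency ratio: 33.7

Total dependency ratio = (15.0 + 10.2) / 74.8 × 100 = 25.2 / 74.8 × 100 = 33.7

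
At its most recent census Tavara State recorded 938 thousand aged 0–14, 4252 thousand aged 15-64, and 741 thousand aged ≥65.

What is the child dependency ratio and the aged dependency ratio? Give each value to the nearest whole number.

Youth dependency ratio: 22
Old-age dependency ratio: 17

Youth dependency ratio = 938 / 4252 × 100 = 22
Old-age dependency ratio = 741 / 4252 × 100 = 17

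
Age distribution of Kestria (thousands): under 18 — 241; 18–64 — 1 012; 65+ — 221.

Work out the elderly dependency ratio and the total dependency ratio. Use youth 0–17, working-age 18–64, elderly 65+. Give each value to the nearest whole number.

Old-age dependency ratio = 221 / 1 012 × 100 = 22
Total dependency ratio = (241 + 221) / 1 012 × 100 = 462 / 1 012 × 100 = 46

Old-age dependency ratio: 22
Total dependency ratio: 46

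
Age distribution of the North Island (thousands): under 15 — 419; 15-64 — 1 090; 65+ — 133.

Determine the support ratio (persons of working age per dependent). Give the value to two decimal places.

Support ratio = 1 090 / (419 + 133) = 1 090 / 552 = 1.97

Support ratio: 1.97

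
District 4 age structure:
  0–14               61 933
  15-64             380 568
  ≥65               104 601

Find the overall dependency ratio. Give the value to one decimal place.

Total dependency ratio = (61 933 + 104 601) / 380 568 × 100 = 166 534 / 380 568 × 100 = 43.8

Total dependency ratio: 43.8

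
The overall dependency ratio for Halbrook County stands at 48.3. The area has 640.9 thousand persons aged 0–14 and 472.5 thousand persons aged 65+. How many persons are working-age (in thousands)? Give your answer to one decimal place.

Working-age: 2,305.2

Total dependency ratio = (youth + elderly) / working-age × 100
48.3 = (640.9 + 472.5) / W × 100
⇒ 2,305.2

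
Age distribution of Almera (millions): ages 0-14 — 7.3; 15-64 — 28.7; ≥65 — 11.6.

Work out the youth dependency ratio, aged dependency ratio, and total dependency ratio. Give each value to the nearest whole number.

Youth dependency ratio = 7.3 / 28.7 × 100 = 25
Old-age dependency ratio = 11.6 / 28.7 × 100 = 40
Total dependency ratio = (7.3 + 11.6) / 28.7 × 100 = 18.9 / 28.7 × 100 = 66

Youth dependency ratio: 25
Old-age dependency ratio: 40
Total dependency ratio: 66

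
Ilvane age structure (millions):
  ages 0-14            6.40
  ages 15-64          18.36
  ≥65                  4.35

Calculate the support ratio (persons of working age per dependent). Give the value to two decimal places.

Support ratio: 1.71

Support ratio = 18.36 / (6.40 + 4.35) = 18.36 / 10.75 = 1.71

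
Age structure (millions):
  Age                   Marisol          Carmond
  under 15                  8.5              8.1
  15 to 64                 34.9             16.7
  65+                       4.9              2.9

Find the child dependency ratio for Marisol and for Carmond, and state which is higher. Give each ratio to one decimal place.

Marisol: 8.5 / 34.9 × 100 = 24.4
Carmond: 8.1 / 16.7 × 100 = 48.5

Marisol: 24.4
Carmond: 48.5
Higher: Carmond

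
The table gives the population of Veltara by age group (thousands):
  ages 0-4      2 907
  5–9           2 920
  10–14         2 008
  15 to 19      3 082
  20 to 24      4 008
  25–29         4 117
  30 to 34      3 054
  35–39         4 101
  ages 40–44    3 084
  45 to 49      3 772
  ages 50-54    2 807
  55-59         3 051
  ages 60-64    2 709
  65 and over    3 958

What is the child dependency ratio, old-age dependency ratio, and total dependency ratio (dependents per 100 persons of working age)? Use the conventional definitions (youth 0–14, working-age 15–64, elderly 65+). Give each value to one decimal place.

0–14: 2 907 + 2 920 + 2 008 = 7 835
15–64: 3 082 + 4 008 + 4 117 + 3 054 + 4 101 + 3 084 + 3 772 + 2 807 + 3 051 + 2 709 = 33 785
65+: 3 958
Youth dependency ratio = 7 835 / 33 785 × 100 = 23.2
Old-age dependency ratio = 3 958 / 33 785 × 100 = 11.7
Total dependency ratio = (7 835 + 3 958) / 33 785 × 100 = 11 793 / 33 785 × 100 = 34.9

Youth dependency ratio: 23.2
Old-age dependency ratio: 11.7
Total dependency ratio: 34.9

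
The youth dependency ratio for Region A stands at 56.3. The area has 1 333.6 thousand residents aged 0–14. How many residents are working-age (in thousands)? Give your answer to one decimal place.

Working-age: 2 368.7

Youth dependency ratio = youth / working-age × 100
56.3 = 1 333.6 / W × 100
⇒ 2 368.7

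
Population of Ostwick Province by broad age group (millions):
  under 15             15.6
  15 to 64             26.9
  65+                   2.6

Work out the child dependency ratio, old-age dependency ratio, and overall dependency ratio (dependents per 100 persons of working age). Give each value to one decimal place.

Youth dependency ratio = 15.6 / 26.9 × 100 = 58.0
Old-age dependency ratio = 2.6 / 26.9 × 100 = 9.7
Total dependency ratio = (15.6 + 2.6) / 26.9 × 100 = 18.2 / 26.9 × 100 = 67.7

Youth dependency ratio: 58.0
Old-age dependency ratio: 9.7
Total dependency ratio: 67.7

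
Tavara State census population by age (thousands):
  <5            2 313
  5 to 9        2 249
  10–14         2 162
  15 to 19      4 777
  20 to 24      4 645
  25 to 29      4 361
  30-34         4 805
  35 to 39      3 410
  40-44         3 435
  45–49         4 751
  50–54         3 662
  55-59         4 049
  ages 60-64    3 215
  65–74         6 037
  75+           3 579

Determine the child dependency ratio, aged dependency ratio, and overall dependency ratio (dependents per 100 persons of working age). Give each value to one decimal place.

0–14: 2 313 + 2 249 + 2 162 = 6 724
15–64: 4 777 + 4 645 + 4 361 + 4 805 + 3 410 + 3 435 + 4 751 + 3 662 + 4 049 + 3 215 = 41 110
65+: 6 037 + 3 579 = 9 616
Youth dependency ratio = 6 724 / 41 110 × 100 = 16.4
Old-age dependency ratio = 9 616 / 41 110 × 100 = 23.4
Total dependency ratio = (6 724 + 9 616) / 41 110 × 100 = 16 340 / 41 110 × 100 = 39.7

Youth dependency ratio: 16.4
Old-age dependency ratio: 23.4
Total dependency ratio: 39.7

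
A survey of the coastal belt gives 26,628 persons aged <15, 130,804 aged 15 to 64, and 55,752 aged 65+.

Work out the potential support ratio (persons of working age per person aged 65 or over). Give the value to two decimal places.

Potential support ratio = 130,804 / 55,752 = 2.35

Potential support ratio: 2.35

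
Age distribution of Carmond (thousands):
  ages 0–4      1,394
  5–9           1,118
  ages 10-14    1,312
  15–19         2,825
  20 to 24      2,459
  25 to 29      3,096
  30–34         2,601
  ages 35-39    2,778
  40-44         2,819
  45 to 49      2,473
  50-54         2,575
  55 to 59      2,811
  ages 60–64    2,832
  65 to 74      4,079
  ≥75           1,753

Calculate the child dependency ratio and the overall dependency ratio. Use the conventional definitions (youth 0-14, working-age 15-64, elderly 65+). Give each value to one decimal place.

Youth dependency ratio: 14.0
Total dependency ratio: 35.4

0–14: 1,394 + 1,118 + 1,312 = 3,824
15–64: 2,825 + 2,459 + 3,096 + 2,601 + 2,778 + 2,819 + 2,473 + 2,575 + 2,811 + 2,832 = 27,269
65+: 4,079 + 1,753 = 5,832
Youth dependency ratio = 3,824 / 27,269 × 100 = 14.0
Total dependency ratio = (3,824 + 5,832) / 27,269 × 100 = 9,656 / 27,269 × 100 = 35.4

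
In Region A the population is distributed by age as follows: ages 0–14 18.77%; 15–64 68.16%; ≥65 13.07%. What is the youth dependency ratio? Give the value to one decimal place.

Youth dependency ratio = 18.77 / 68.16 × 100 = 27.5

Youth dependency ratio: 27.5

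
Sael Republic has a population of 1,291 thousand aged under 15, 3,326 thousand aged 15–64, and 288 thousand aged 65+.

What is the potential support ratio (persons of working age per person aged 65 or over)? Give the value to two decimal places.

Potential support ratio = 3,326 / 288 = 11.55

Potential support ratio: 11.55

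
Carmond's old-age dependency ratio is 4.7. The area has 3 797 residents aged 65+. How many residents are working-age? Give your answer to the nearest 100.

Old-age dependency ratio = elderly / working-age × 100
4.7 = 3 797 / W × 100
⇒ 80 800

Working-age: 80 800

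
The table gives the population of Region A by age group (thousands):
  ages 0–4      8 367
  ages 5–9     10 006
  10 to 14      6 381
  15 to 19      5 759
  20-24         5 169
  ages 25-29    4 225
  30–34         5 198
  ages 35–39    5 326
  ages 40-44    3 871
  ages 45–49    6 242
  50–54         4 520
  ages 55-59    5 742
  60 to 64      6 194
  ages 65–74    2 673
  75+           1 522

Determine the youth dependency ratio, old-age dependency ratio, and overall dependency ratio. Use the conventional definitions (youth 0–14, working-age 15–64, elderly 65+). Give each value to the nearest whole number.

Youth dependency ratio: 47
Old-age dependency ratio: 8
Total dependency ratio: 55

0–14: 8 367 + 10 006 + 6 381 = 24 754
15–64: 5 759 + 5 169 + 4 225 + 5 198 + 5 326 + 3 871 + 6 242 + 4 520 + 5 742 + 6 194 = 52 246
65+: 2 673 + 1 522 = 4 195
Youth dependency ratio = 24 754 / 52 246 × 100 = 47
Old-age dependency ratio = 4 195 / 52 246 × 100 = 8
Total dependency ratio = (24 754 + 4 195) / 52 246 × 100 = 28 949 / 52 246 × 100 = 55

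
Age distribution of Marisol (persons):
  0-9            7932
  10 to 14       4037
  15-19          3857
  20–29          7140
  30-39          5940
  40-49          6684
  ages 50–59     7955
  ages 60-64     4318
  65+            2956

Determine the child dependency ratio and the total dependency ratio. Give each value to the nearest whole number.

Youth dependency ratio: 33
Total dependency ratio: 42

0–14: 7932 + 4037 = 11969
15–64: 3857 + 7140 + 5940 + 6684 + 7955 + 4318 = 35894
65+: 2956
Youth dependency ratio = 11969 / 35894 × 100 = 33
Total dependency ratio = (11969 + 2956) / 35894 × 100 = 14925 / 35894 × 100 = 42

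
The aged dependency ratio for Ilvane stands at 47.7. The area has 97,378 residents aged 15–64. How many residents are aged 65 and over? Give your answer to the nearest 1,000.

Old-age dependency ratio = elderly / working-age × 100
47.7 = E / 97,378 × 100
⇒ 46,000

Aged 65 and over: 46,000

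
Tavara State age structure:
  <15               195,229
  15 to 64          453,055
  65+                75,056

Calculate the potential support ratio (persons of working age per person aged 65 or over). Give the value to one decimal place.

Potential support ratio: 6.0

Potential support ratio = 453,055 / 75,056 = 6.0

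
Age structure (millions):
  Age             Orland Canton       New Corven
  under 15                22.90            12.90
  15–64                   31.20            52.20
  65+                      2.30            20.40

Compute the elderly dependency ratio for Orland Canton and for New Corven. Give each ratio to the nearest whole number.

Orland Canton: 7
New Corven: 39

Orland Canton: 2.30 / 31.20 × 100 = 7
New Corven: 20.40 / 52.20 × 100 = 39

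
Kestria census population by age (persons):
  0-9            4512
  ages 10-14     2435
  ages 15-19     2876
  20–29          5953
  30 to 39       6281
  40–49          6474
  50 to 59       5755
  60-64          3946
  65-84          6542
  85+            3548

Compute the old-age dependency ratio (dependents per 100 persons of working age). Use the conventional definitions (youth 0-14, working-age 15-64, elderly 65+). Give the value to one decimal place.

Old-age dependency ratio: 32.3

0–14: 4512 + 2435 = 6947
15–64: 2876 + 5953 + 6281 + 6474 + 5755 + 3946 = 31285
65+: 6542 + 3548 = 10090
Old-age dependency ratio = 10090 / 31285 × 100 = 32.3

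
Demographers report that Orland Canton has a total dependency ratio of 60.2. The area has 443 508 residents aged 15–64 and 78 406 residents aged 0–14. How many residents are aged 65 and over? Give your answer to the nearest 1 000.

Total dependency ratio = (youth + elderly) / working-age × 100
60.2 = (78 406 + E) / 443 508 × 100
⇒ 189 000

Aged 65 and over: 189 000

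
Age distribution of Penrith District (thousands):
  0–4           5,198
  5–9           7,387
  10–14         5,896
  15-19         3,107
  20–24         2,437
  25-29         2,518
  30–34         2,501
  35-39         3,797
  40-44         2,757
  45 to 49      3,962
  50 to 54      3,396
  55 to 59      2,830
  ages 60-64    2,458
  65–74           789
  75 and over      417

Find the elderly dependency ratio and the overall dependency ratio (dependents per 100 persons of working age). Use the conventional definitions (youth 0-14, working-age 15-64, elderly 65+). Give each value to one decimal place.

Old-age dependency ratio: 4.1
Total dependency ratio: 66.1

0–14: 5,198 + 7,387 + 5,896 = 18,481
15–64: 3,107 + 2,437 + 2,518 + 2,501 + 3,797 + 2,757 + 3,962 + 3,396 + 2,830 + 2,458 = 29,763
65+: 789 + 417 = 1,206
Old-age dependency ratio = 1,206 / 29,763 × 100 = 4.1
Total dependency ratio = (18,481 + 1,206) / 29,763 × 100 = 19,687 / 29,763 × 100 = 66.1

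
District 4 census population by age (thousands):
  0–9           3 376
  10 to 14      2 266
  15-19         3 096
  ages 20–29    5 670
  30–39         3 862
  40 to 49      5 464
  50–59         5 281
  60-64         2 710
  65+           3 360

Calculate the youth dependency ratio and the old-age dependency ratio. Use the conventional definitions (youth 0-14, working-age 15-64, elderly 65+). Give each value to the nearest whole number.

0–14: 3 376 + 2 266 = 5 642
15–64: 3 096 + 5 670 + 3 862 + 5 464 + 5 281 + 2 710 = 26 083
65+: 3 360
Youth dependency ratio = 5 642 / 26 083 × 100 = 22
Old-age dependency ratio = 3 360 / 26 083 × 100 = 13

Youth dependency ratio: 22
Old-age dependency ratio: 13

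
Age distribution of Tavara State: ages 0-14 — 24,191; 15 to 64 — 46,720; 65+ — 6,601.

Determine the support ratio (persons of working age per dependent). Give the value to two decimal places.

Support ratio: 1.52

Support ratio = 46,720 / (24,191 + 6,601) = 46,720 / 30,792 = 1.52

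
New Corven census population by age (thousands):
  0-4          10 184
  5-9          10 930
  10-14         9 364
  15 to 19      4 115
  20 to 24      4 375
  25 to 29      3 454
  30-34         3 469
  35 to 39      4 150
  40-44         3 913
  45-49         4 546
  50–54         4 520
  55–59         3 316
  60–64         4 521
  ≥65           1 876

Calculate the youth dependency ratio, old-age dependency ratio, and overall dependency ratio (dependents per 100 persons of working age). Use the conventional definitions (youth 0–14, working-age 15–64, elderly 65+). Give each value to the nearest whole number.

Youth dependency ratio: 75
Old-age dependency ratio: 5
Total dependency ratio: 80

0–14: 10 184 + 10 930 + 9 364 = 30 478
15–64: 4 115 + 4 375 + 3 454 + 3 469 + 4 150 + 3 913 + 4 546 + 4 520 + 3 316 + 4 521 = 40 379
65+: 1 876
Youth dependency ratio = 30 478 / 40 379 × 100 = 75
Old-age dependency ratio = 1 876 / 40 379 × 100 = 5
Total dependency ratio = (30 478 + 1 876) / 40 379 × 100 = 32 354 / 40 379 × 100 = 80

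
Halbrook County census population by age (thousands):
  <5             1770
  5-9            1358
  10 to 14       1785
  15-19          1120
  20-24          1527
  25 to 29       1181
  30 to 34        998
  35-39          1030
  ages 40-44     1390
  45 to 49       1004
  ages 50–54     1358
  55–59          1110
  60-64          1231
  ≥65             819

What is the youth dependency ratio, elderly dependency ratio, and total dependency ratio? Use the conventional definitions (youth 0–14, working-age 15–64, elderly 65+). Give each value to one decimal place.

Youth dependency ratio: 41.1
Old-age dependency ratio: 6.9
Total dependency ratio: 48.0

0–14: 1770 + 1358 + 1785 = 4913
15–64: 1120 + 1527 + 1181 + 998 + 1030 + 1390 + 1004 + 1358 + 1110 + 1231 = 11949
65+: 819
Youth dependency ratio = 4913 / 11949 × 100 = 41.1
Old-age dependency ratio = 819 / 11949 × 100 = 6.9
Total dependency ratio = (4913 + 819) / 11949 × 100 = 5732 / 11949 × 100 = 48.0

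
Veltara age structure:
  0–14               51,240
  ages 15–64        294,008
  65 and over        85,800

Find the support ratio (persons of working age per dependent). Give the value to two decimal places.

Support ratio = 294,008 / (51,240 + 85,800) = 294,008 / 137,040 = 2.15

Support ratio: 2.15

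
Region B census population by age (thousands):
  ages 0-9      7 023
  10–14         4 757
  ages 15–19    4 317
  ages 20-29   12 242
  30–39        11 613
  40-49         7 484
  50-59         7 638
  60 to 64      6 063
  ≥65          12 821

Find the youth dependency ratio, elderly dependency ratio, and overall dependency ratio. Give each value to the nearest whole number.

0–14: 7 023 + 4 757 = 11 780
15–64: 4 317 + 12 242 + 11 613 + 7 484 + 7 638 + 6 063 = 49 357
65+: 12 821
Youth dependency ratio = 11 780 / 49 357 × 100 = 24
Old-age dependency ratio = 12 821 / 49 357 × 100 = 26
Total dependency ratio = (11 780 + 12 821) / 49 357 × 100 = 24 601 / 49 357 × 100 = 50

Youth dependency ratio: 24
Old-age dependency ratio: 26
Total dependency ratio: 50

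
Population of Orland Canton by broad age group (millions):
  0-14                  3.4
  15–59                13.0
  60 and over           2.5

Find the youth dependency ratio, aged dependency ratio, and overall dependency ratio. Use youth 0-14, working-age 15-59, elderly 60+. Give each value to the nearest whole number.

Youth dependency ratio: 26
Old-age dependency ratio: 19
Total dependency ratio: 45

Youth dependency ratio = 3.4 / 13.0 × 100 = 26
Old-age dependency ratio = 2.5 / 13.0 × 100 = 19
Total dependency ratio = (3.4 + 2.5) / 13.0 × 100 = 5.9 / 13.0 × 100 = 45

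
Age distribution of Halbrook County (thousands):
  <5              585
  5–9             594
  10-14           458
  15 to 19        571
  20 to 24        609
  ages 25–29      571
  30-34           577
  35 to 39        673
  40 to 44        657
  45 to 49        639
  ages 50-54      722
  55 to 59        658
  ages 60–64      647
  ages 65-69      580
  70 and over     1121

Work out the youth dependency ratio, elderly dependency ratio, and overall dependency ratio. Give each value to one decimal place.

Youth dependency ratio: 25.9
Old-age dependency ratio: 26.9
Total dependency ratio: 52.8

0–14: 585 + 594 + 458 = 1637
15–64: 571 + 609 + 571 + 577 + 673 + 657 + 639 + 722 + 658 + 647 = 6324
65+: 580 + 1121 = 1701
Youth dependency ratio = 1637 / 6324 × 100 = 25.9
Old-age dependency ratio = 1701 / 6324 × 100 = 26.9
Total dependency ratio = (1637 + 1701) / 6324 × 100 = 3338 / 6324 × 100 = 52.8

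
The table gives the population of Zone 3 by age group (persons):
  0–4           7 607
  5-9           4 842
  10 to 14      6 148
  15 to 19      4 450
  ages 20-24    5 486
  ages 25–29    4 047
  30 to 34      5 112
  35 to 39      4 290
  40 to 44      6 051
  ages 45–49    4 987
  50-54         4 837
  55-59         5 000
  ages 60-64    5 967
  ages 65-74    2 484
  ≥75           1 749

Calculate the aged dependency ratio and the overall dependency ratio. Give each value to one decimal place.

0–14: 7 607 + 4 842 + 6 148 = 18 597
15–64: 4 450 + 5 486 + 4 047 + 5 112 + 4 290 + 6 051 + 4 987 + 4 837 + 5 000 + 5 967 = 50 227
65+: 2 484 + 1 749 = 4 233
Old-age dependency ratio = 4 233 / 50 227 × 100 = 8.4
Total dependency ratio = (18 597 + 4 233) / 50 227 × 100 = 22 830 / 50 227 × 100 = 45.5

Old-age dependency ratio: 8.4
Total dependency ratio: 45.5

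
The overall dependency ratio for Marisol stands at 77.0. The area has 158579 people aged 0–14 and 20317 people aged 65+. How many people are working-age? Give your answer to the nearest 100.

Total dependency ratio = (youth + elderly) / working-age × 100
77.0 = (158579 + 20317) / W × 100
⇒ 232300

Working-age: 232300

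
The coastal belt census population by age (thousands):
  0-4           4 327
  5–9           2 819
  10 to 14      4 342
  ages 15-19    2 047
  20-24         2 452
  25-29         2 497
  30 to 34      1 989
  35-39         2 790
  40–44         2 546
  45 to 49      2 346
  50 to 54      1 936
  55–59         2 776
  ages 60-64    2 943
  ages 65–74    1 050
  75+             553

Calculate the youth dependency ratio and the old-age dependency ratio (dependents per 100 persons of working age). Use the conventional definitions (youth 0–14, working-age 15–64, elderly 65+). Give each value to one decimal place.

0–14: 4 327 + 2 819 + 4 342 = 11 488
15–64: 2 047 + 2 452 + 2 497 + 1 989 + 2 790 + 2 546 + 2 346 + 1 936 + 2 776 + 2 943 = 24 322
65+: 1 050 + 553 = 1 603
Youth dependency ratio = 11 488 / 24 322 × 100 = 47.2
Old-age dependency ratio = 1 603 / 24 322 × 100 = 6.6

Youth dependency ratio: 47.2
Old-age dependency ratio: 6.6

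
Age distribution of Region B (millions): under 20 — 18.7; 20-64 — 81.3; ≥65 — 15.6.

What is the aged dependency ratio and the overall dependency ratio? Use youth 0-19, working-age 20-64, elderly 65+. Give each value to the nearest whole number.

Old-age dependency ratio: 19
Total dependency ratio: 42

Old-age dependency ratio = 15.6 / 81.3 × 100 = 19
Total dependency ratio = (18.7 + 15.6) / 81.3 × 100 = 34.3 / 81.3 × 100 = 42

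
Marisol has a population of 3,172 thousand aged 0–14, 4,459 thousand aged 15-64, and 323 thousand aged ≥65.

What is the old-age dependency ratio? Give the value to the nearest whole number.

Old-age dependency ratio: 7

Old-age dependency ratio = 323 / 4,459 × 100 = 7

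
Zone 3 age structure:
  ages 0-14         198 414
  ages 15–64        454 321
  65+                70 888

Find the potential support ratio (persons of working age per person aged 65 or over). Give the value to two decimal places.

Potential support ratio: 6.41

Potential support ratio = 454 321 / 70 888 = 6.41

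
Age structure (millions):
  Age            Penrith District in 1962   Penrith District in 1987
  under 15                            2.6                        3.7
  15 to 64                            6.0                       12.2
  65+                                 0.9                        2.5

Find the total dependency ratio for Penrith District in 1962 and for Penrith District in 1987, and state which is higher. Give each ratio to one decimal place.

Penrith District in 1962: 58.3
Penrith District in 1987: 50.8
Higher: Penrith District in 1962

Penrith District in 1962: (2.6 + 0.9) / 6.0 × 100 = 3.5 / 6.0 × 100 = 58.3
Penrith District in 1987: (3.7 + 2.5) / 12.2 × 100 = 6.2 / 12.2 × 100 = 50.8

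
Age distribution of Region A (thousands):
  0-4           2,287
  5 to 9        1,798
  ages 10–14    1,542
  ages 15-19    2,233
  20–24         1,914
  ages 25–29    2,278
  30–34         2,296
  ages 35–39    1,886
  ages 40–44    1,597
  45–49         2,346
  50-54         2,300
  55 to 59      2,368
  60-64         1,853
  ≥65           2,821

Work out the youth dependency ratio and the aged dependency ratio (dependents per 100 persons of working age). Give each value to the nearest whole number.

Youth dependency ratio: 27
Old-age dependency ratio: 13

0–14: 2,287 + 1,798 + 1,542 = 5,627
15–64: 2,233 + 1,914 + 2,278 + 2,296 + 1,886 + 1,597 + 2,346 + 2,300 + 2,368 + 1,853 = 21,071
65+: 2,821
Youth dependency ratio = 5,627 / 21,071 × 100 = 27
Old-age dependency ratio = 2,821 / 21,071 × 100 = 13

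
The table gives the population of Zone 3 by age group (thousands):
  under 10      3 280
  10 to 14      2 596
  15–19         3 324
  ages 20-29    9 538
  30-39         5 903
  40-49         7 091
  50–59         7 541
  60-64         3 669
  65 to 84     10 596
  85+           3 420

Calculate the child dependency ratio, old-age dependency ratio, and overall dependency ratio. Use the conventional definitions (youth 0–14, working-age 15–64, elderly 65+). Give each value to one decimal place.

Youth dependency ratio: 15.9
Old-age dependency ratio: 37.8
Total dependency ratio: 53.7

0–14: 3 280 + 2 596 = 5 876
15–64: 3 324 + 9 538 + 5 903 + 7 091 + 7 541 + 3 669 = 37 066
65+: 10 596 + 3 420 = 14 016
Youth dependency ratio = 5 876 / 37 066 × 100 = 15.9
Old-age dependency ratio = 14 016 / 37 066 × 100 = 37.8
Total dependency ratio = (5 876 + 14 016) / 37 066 × 100 = 19 892 / 37 066 × 100 = 53.7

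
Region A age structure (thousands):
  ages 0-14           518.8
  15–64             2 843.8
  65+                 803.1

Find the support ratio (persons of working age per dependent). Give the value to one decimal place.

Support ratio = 2 843.8 / (518.8 + 803.1) = 2 843.8 / 1 321.9 = 2.2

Support ratio: 2.2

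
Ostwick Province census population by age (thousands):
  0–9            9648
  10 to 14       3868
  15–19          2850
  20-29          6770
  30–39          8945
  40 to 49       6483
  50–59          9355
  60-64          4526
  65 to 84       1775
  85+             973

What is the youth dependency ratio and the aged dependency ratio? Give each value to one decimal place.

Youth dependency ratio: 34.7
Old-age dependency ratio: 7.1

0–14: 9648 + 3868 = 13516
15–64: 2850 + 6770 + 8945 + 6483 + 9355 + 4526 = 38929
65+: 1775 + 973 = 2748
Youth dependency ratio = 13516 / 38929 × 100 = 34.7
Old-age dependency ratio = 2748 / 38929 × 100 = 7.1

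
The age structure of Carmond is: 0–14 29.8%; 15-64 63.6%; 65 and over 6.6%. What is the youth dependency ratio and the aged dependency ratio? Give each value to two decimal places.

Youth dependency ratio: 46.86
Old-age dependency ratio: 10.38

Youth dependency ratio = 29.8 / 63.6 × 100 = 46.86
Old-age dependency ratio = 6.6 / 63.6 × 100 = 10.38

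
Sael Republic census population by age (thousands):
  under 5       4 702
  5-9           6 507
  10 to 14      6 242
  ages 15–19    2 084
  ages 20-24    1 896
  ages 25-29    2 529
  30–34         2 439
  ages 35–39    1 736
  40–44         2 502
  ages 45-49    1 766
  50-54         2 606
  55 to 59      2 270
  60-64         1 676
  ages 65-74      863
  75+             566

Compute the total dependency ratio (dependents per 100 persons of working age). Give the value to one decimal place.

Total dependency ratio: 87.8

0–14: 4 702 + 6 507 + 6 242 = 17 451
15–64: 2 084 + 1 896 + 2 529 + 2 439 + 1 736 + 2 502 + 1 766 + 2 606 + 2 270 + 1 676 = 21 504
65+: 863 + 566 = 1 429
Total dependency ratio = (17 451 + 1 429) / 21 504 × 100 = 18 880 / 21 504 × 100 = 87.8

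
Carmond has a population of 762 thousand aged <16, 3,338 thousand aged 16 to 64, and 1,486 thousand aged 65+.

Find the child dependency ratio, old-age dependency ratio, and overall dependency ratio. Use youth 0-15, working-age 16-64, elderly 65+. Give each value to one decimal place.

Youth dependency ratio: 22.8
Old-age dependency ratio: 44.5
Total dependency ratio: 67.3

Youth dependency ratio = 762 / 3,338 × 100 = 22.8
Old-age dependency ratio = 1,486 / 3,338 × 100 = 44.5
Total dependency ratio = (762 + 1,486) / 3,338 × 100 = 2,248 / 3,338 × 100 = 67.3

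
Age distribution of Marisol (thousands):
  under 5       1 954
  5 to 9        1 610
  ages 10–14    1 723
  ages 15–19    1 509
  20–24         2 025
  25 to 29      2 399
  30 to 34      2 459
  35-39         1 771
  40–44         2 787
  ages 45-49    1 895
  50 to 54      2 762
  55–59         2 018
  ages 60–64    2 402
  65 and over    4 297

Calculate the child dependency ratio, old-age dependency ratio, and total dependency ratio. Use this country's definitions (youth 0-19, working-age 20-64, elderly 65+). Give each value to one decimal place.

Youth dependency ratio: 33.1
Old-age dependency ratio: 20.9
Total dependency ratio: 54.1

0–19: 1 954 + 1 610 + 1 723 + 1 509 = 6 796
20–64: 2 025 + 2 399 + 2 459 + 1 771 + 2 787 + 1 895 + 2 762 + 2 018 + 2 402 = 20 518
65+: 4 297
Youth dependency ratio = 6 796 / 20 518 × 100 = 33.1
Old-age dependency ratio = 4 297 / 20 518 × 100 = 20.9
Total dependency ratio = (6 796 + 4 297) / 20 518 × 100 = 11 093 / 20 518 × 100 = 54.1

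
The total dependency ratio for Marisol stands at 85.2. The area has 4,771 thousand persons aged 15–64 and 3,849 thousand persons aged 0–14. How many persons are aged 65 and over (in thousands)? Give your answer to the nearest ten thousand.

Aged 65 and over: 220

Total dependency ratio = (youth + elderly) / working-age × 100
85.2 = (3,849 + E) / 4,771 × 100
⇒ 220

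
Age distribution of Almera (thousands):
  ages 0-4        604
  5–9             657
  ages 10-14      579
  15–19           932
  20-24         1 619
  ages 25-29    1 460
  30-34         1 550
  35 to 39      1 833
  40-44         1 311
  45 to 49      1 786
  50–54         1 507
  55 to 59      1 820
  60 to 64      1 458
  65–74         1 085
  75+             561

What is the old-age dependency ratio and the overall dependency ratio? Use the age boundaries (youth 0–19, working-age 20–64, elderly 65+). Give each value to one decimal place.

Old-age dependency ratio: 11.5
Total dependency ratio: 30.8

0–19: 604 + 657 + 579 + 932 = 2 772
20–64: 1 619 + 1 460 + 1 550 + 1 833 + 1 311 + 1 786 + 1 507 + 1 820 + 1 458 = 14 344
65+: 1 085 + 561 = 1 646
Old-age dependency ratio = 1 646 / 14 344 × 100 = 11.5
Total dependency ratio = (2 772 + 1 646) / 14 344 × 100 = 4 418 / 14 344 × 100 = 30.8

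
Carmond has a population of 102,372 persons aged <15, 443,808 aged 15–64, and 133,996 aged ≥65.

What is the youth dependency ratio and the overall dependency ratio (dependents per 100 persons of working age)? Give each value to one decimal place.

Youth dependency ratio = 102,372 / 443,808 × 100 = 23.1
Total dependency ratio = (102,372 + 133,996) / 443,808 × 100 = 236,368 / 443,808 × 100 = 53.3

Youth dependency ratio: 23.1
Total dependency ratio: 53.3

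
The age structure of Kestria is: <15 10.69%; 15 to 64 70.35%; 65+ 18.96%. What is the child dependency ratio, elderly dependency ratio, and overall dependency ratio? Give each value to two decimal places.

Youth dependency ratio = 10.69 / 70.35 × 100 = 15.20
Old-age dependency ratio = 18.96 / 70.35 × 100 = 26.95
Total dependency ratio = (10.69 + 18.96) / 70.35 × 100 = 29.65 / 70.35 × 100 = 42.15

Youth dependency ratio: 15.20
Old-age dependency ratio: 26.95
Total dependency ratio: 42.15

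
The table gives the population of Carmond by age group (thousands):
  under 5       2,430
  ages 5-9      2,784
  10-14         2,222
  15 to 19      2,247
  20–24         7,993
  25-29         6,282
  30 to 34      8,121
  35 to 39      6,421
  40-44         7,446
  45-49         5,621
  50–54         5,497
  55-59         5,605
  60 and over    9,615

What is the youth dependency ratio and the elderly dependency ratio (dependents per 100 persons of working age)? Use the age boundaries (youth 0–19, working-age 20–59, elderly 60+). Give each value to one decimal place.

0–19: 2,430 + 2,784 + 2,222 + 2,247 = 9,683
20–59: 7,993 + 6,282 + 8,121 + 6,421 + 7,446 + 5,621 + 5,497 + 5,605 = 52,986
60+: 9,615
Youth dependency ratio = 9,683 / 52,986 × 100 = 18.3
Old-age dependency ratio = 9,615 / 52,986 × 100 = 18.1

Youth dependency ratio: 18.3
Old-age dependency ratio: 18.1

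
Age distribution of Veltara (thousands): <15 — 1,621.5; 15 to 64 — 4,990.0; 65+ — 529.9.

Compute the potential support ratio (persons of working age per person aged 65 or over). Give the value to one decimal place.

Potential support ratio = 4,990.0 / 529.9 = 9.4

Potential support ratio: 9.4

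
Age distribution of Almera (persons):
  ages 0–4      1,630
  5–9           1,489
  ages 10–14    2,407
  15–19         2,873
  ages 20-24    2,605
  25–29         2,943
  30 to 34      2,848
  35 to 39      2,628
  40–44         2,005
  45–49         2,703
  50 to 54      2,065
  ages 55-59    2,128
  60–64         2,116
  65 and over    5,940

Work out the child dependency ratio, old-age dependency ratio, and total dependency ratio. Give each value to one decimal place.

0–14: 1,630 + 1,489 + 2,407 = 5,526
15–64: 2,873 + 2,605 + 2,943 + 2,848 + 2,628 + 2,005 + 2,703 + 2,065 + 2,128 + 2,116 = 24,914
65+: 5,940
Youth dependency ratio = 5,526 / 24,914 × 100 = 22.2
Old-age dependency ratio = 5,940 / 24,914 × 100 = 23.8
Total dependency ratio = (5,526 + 5,940) / 24,914 × 100 = 11,466 / 24,914 × 100 = 46.0

Youth dependency ratio: 22.2
Old-age dependency ratio: 23.8
Total dependency ratio: 46.0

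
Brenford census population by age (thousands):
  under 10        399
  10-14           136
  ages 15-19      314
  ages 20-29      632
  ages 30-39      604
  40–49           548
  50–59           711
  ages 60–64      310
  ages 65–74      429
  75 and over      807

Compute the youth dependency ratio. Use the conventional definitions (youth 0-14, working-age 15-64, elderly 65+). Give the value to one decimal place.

Youth dependency ratio: 17.2

0–14: 399 + 136 = 535
15–64: 314 + 632 + 604 + 548 + 711 + 310 = 3,119
65+: 429 + 807 = 1,236
Youth dependency ratio = 535 / 3,119 × 100 = 17.2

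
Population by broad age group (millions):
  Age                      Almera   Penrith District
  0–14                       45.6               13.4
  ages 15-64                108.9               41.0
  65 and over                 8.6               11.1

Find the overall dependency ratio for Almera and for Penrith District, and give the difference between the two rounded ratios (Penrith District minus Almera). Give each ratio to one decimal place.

Almera: (45.6 + 8.6) / 108.9 × 100 = 54.2 / 108.9 × 100 = 49.8
Penrith District: (13.4 + 11.1) / 41.0 × 100 = 24.5 / 41.0 × 100 = 59.8

Almera: 49.8
Penrith District: 59.8
Difference: +10.0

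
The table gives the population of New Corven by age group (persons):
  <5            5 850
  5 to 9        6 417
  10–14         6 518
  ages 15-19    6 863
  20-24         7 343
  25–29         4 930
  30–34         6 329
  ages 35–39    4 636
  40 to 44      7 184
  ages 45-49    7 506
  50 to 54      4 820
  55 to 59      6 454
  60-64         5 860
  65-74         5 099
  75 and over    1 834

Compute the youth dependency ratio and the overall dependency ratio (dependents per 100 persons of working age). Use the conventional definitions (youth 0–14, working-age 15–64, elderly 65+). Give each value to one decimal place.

Youth dependency ratio: 30.3
Total dependency ratio: 41.5

0–14: 5 850 + 6 417 + 6 518 = 18 785
15–64: 6 863 + 7 343 + 4 930 + 6 329 + 4 636 + 7 184 + 7 506 + 4 820 + 6 454 + 5 860 = 61 925
65+: 5 099 + 1 834 = 6 933
Youth dependency ratio = 18 785 / 61 925 × 100 = 30.3
Total dependency ratio = (18 785 + 6 933) / 61 925 × 100 = 25 718 / 61 925 × 100 = 41.5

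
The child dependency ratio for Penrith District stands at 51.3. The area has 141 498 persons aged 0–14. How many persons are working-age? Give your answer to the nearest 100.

Working-age: 275 800

Youth dependency ratio = youth / working-age × 100
51.3 = 141 498 / W × 100
⇒ 275 800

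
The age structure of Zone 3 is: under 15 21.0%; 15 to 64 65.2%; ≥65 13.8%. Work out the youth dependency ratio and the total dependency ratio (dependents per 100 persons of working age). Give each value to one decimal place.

Youth dependency ratio = 21.0 / 65.2 × 100 = 32.2
Total dependency ratio = (21.0 + 13.8) / 65.2 × 100 = 34.8 / 65.2 × 100 = 53.4

Youth dependency ratio: 32.2
Total dependency ratio: 53.4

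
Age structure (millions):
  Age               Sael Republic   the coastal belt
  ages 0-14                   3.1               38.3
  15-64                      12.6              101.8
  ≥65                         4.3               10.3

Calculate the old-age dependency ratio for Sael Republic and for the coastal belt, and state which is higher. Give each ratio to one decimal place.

Sael Republic: 34.1
the coastal belt: 10.1
Higher: Sael Republic

Sael Republic: 4.3 / 12.6 × 100 = 34.1
the coastal belt: 10.3 / 101.8 × 100 = 10.1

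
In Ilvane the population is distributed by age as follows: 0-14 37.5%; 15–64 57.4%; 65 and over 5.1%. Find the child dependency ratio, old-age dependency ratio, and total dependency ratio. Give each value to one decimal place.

Youth dependency ratio: 65.3
Old-age dependency ratio: 8.9
Total dependency ratio: 74.2

Youth dependency ratio = 37.5 / 57.4 × 100 = 65.3
Old-age dependency ratio = 5.1 / 57.4 × 100 = 8.9
Total dependency ratio = (37.5 + 5.1) / 57.4 × 100 = 42.6 / 57.4 × 100 = 74.2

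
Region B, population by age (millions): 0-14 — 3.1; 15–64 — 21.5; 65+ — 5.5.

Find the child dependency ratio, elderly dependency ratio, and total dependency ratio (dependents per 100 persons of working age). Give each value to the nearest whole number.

Youth dependency ratio = 3.1 / 21.5 × 100 = 14
Old-age dependency ratio = 5.5 / 21.5 × 100 = 26
Total dependency ratio = (3.1 + 5.5) / 21.5 × 100 = 8.6 / 21.5 × 100 = 40

Youth dependency ratio: 14
Old-age dependency ratio: 26
Total dependency ratio: 40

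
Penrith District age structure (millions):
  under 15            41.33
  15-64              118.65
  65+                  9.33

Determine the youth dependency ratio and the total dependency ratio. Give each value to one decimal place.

Youth dependency ratio = 41.33 / 118.65 × 100 = 34.8
Total dependency ratio = (41.33 + 9.33) / 118.65 × 100 = 50.66 / 118.65 × 100 = 42.7

Youth dependency ratio: 34.8
Total dependency ratio: 42.7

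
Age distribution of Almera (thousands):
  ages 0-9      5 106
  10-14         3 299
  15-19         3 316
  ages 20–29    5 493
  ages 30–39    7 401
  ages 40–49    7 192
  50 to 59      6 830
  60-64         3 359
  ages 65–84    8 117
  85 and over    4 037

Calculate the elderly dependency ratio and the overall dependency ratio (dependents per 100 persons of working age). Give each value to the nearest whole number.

Old-age dependency ratio: 36
Total dependency ratio: 61

0–14: 5 106 + 3 299 = 8 405
15–64: 3 316 + 5 493 + 7 401 + 7 192 + 6 830 + 3 359 = 33 591
65+: 8 117 + 4 037 = 12 154
Old-age dependency ratio = 12 154 / 33 591 × 100 = 36
Total dependency ratio = (8 405 + 12 154) / 33 591 × 100 = 20 559 / 33 591 × 100 = 61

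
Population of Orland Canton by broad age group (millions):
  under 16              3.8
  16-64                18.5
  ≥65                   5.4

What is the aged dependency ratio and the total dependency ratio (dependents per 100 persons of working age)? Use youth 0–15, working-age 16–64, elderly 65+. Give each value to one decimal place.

Old-age dependency ratio = 5.4 / 18.5 × 100 = 29.2
Total dependency ratio = (3.8 + 5.4) / 18.5 × 100 = 9.2 / 18.5 × 100 = 49.7

Old-age dependency ratio: 29.2
Total dependency ratio: 49.7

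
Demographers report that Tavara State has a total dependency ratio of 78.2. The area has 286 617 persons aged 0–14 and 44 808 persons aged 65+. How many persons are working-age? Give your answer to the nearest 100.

Working-age: 423 800

Total dependency ratio = (youth + elderly) / working-age × 100
78.2 = (286 617 + 44 808) / W × 100
⇒ 423 800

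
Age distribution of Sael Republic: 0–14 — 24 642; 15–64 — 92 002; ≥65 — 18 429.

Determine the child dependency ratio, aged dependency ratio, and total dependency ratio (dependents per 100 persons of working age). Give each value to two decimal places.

Youth dependency ratio: 26.78
Old-age dependency ratio: 20.03
Total dependency ratio: 46.82

Youth dependency ratio = 24 642 / 92 002 × 100 = 26.78
Old-age dependency ratio = 18 429 / 92 002 × 100 = 20.03
Total dependency ratio = (24 642 + 18 429) / 92 002 × 100 = 43 071 / 92 002 × 100 = 46.82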